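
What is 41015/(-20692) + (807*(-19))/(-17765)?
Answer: -21650581/19347020 ≈ -1.1191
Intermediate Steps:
41015/(-20692) + (807*(-19))/(-17765) = 41015*(-1/20692) - 15333*(-1/17765) = -41015/20692 + 807/935 = -21650581/19347020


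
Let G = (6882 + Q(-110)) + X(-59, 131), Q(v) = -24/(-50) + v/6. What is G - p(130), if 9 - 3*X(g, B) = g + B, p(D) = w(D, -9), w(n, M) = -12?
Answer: 514136/75 ≈ 6855.1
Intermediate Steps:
p(D) = -12
Q(v) = 12/25 + v/6 (Q(v) = -24*(-1/50) + v*(⅙) = 12/25 + v/6)
X(g, B) = 3 - B/3 - g/3 (X(g, B) = 3 - (g + B)/3 = 3 - (B + g)/3 = 3 + (-B/3 - g/3) = 3 - B/3 - g/3)
G = 513236/75 (G = (6882 + (12/25 + (⅙)*(-110))) + (3 - ⅓*131 - ⅓*(-59)) = (6882 + (12/25 - 55/3)) + (3 - 131/3 + 59/3) = (6882 - 1339/75) - 21 = 514811/75 - 21 = 513236/75 ≈ 6843.1)
G - p(130) = 513236/75 - 1*(-12) = 513236/75 + 12 = 514136/75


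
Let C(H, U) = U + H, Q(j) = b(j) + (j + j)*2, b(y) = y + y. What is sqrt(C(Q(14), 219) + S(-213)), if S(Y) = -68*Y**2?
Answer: I*sqrt(3084789) ≈ 1756.4*I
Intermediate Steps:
b(y) = 2*y
Q(j) = 6*j (Q(j) = 2*j + (j + j)*2 = 2*j + (2*j)*2 = 2*j + 4*j = 6*j)
C(H, U) = H + U
sqrt(C(Q(14), 219) + S(-213)) = sqrt((6*14 + 219) - 68*(-213)**2) = sqrt((84 + 219) - 68*45369) = sqrt(303 - 3085092) = sqrt(-3084789) = I*sqrt(3084789)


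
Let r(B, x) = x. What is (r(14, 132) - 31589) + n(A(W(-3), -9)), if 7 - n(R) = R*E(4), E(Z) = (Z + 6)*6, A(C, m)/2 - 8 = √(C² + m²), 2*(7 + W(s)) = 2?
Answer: -32410 - 360*√13 ≈ -33708.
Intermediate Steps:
W(s) = -6 (W(s) = -7 + (½)*2 = -7 + 1 = -6)
A(C, m) = 16 + 2*√(C² + m²)
E(Z) = 36 + 6*Z (E(Z) = (6 + Z)*6 = 36 + 6*Z)
n(R) = 7 - 60*R (n(R) = 7 - R*(36 + 6*4) = 7 - R*(36 + 24) = 7 - R*60 = 7 - 60*R)
(r(14, 132) - 31589) + n(A(W(-3), -9)) = (132 - 31589) + (7 - 60*(16 + 2*√((-6)² + (-9)²))) = -31457 + (7 - 60*(16 + 2*√(36 + 81))) = -31457 + (7 - 60*(16 + 2*√117)) = -31457 + (7 - 60*(16 + 2*(3*√13))) = -31457 + (7 - 60*(16 + 6*√13)) = -31457 + (7 + (-960 - 360*√13)) = -31457 + (-953 - 360*√13) = -32410 - 360*√13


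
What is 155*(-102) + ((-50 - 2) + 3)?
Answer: -15859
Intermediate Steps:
155*(-102) + ((-50 - 2) + 3) = -15810 + (-52 + 3) = -15810 - 49 = -15859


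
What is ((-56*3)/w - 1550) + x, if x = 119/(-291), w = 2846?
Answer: -642037931/414093 ≈ -1550.5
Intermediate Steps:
x = -119/291 (x = 119*(-1/291) = -119/291 ≈ -0.40893)
((-56*3)/w - 1550) + x = (-56*3/2846 - 1550) - 119/291 = (-168*1/2846 - 1550) - 119/291 = (-84/1423 - 1550) - 119/291 = -2205734/1423 - 119/291 = -642037931/414093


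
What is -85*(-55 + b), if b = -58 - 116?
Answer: 19465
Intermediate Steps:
b = -174
-85*(-55 + b) = -85*(-55 - 174) = -85*(-229) = 19465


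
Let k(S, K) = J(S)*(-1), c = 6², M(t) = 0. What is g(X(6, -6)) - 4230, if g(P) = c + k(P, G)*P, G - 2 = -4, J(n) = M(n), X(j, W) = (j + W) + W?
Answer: -4194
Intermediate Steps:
X(j, W) = j + 2*W (X(j, W) = (W + j) + W = j + 2*W)
J(n) = 0
c = 36
G = -2 (G = 2 - 4 = -2)
k(S, K) = 0 (k(S, K) = 0*(-1) = 0)
g(P) = 36 (g(P) = 36 + 0*P = 36 + 0 = 36)
g(X(6, -6)) - 4230 = 36 - 4230 = -4194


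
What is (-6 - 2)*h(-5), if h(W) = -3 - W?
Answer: -16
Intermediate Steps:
(-6 - 2)*h(-5) = (-6 - 2)*(-3 - 1*(-5)) = -8*(-3 + 5) = -8*2 = -16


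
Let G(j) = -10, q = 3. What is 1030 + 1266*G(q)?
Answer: -11630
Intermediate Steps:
1030 + 1266*G(q) = 1030 + 1266*(-10) = 1030 - 12660 = -11630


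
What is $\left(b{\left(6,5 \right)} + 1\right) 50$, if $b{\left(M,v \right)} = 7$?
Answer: $400$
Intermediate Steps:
$\left(b{\left(6,5 \right)} + 1\right) 50 = \left(7 + 1\right) 50 = 8 \cdot 50 = 400$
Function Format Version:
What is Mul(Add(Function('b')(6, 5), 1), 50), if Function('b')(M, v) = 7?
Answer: 400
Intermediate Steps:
Mul(Add(Function('b')(6, 5), 1), 50) = Mul(Add(7, 1), 50) = Mul(8, 50) = 400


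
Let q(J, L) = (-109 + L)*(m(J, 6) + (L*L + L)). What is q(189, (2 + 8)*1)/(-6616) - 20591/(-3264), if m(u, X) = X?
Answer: 21714229/2699328 ≈ 8.0443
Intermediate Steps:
q(J, L) = (-109 + L)*(6 + L + L²) (q(J, L) = (-109 + L)*(6 + (L*L + L)) = (-109 + L)*(6 + (L² + L)) = (-109 + L)*(6 + (L + L²)) = (-109 + L)*(6 + L + L²))
q(189, (2 + 8)*1)/(-6616) - 20591/(-3264) = (-654 + ((2 + 8)*1)³ - 108*(2 + 8)² - 103*(2 + 8))/(-6616) - 20591/(-3264) = (-654 + (10*1)³ - 108*(10*1)² - 1030)*(-1/6616) - 20591*(-1/3264) = (-654 + 10³ - 108*10² - 103*10)*(-1/6616) + 20591/3264 = (-654 + 1000 - 108*100 - 1030)*(-1/6616) + 20591/3264 = (-654 + 1000 - 10800 - 1030)*(-1/6616) + 20591/3264 = -11484*(-1/6616) + 20591/3264 = 2871/1654 + 20591/3264 = 21714229/2699328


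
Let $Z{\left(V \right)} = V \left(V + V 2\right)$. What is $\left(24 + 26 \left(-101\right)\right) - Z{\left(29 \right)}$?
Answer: $-5125$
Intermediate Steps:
$Z{\left(V \right)} = 3 V^{2}$ ($Z{\left(V \right)} = V \left(V + 2 V\right) = V 3 V = 3 V^{2}$)
$\left(24 + 26 \left(-101\right)\right) - Z{\left(29 \right)} = \left(24 + 26 \left(-101\right)\right) - 3 \cdot 29^{2} = \left(24 - 2626\right) - 3 \cdot 841 = -2602 - 2523 = -5125$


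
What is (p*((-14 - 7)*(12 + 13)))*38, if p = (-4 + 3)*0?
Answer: 0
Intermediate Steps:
p = 0 (p = -1*0 = 0)
(p*((-14 - 7)*(12 + 13)))*38 = (0*((-14 - 7)*(12 + 13)))*38 = (0*(-21*25))*38 = (0*(-525))*38 = 0*38 = 0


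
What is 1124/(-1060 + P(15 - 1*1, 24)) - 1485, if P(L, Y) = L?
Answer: -777217/523 ≈ -1486.1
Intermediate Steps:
1124/(-1060 + P(15 - 1*1, 24)) - 1485 = 1124/(-1060 + (15 - 1*1)) - 1485 = 1124/(-1060 + (15 - 1)) - 1485 = 1124/(-1060 + 14) - 1485 = 1124/(-1046) - 1485 = 1124*(-1/1046) - 1485 = -562/523 - 1485 = -777217/523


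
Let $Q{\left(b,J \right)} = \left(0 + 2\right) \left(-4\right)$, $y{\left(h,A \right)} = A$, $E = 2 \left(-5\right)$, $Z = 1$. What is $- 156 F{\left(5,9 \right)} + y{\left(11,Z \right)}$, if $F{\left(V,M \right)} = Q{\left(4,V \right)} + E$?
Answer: $2809$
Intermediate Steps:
$E = -10$
$Q{\left(b,J \right)} = -8$ ($Q{\left(b,J \right)} = 2 \left(-4\right) = -8$)
$F{\left(V,M \right)} = -18$ ($F{\left(V,M \right)} = -8 - 10 = -18$)
$- 156 F{\left(5,9 \right)} + y{\left(11,Z \right)} = \left(-156\right) \left(-18\right) + 1 = 2808 + 1 = 2809$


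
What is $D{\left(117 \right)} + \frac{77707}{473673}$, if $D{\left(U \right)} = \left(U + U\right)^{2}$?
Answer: $\frac{25936516495}{473673} \approx 54756.0$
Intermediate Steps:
$D{\left(U \right)} = 4 U^{2}$ ($D{\left(U \right)} = \left(2 U\right)^{2} = 4 U^{2}$)
$D{\left(117 \right)} + \frac{77707}{473673} = 4 \cdot 117^{2} + \frac{77707}{473673} = 4 \cdot 13689 + 77707 \cdot \frac{1}{473673} = 54756 + \frac{77707}{473673} = \frac{25936516495}{473673}$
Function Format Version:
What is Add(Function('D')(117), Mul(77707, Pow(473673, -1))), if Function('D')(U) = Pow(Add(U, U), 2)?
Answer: Rational(25936516495, 473673) ≈ 54756.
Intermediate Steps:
Function('D')(U) = Mul(4, Pow(U, 2)) (Function('D')(U) = Pow(Mul(2, U), 2) = Mul(4, Pow(U, 2)))
Add(Function('D')(117), Mul(77707, Pow(473673, -1))) = Add(Mul(4, Pow(117, 2)), Mul(77707, Pow(473673, -1))) = Add(Mul(4, 13689), Mul(77707, Rational(1, 473673))) = Add(54756, Rational(77707, 473673)) = Rational(25936516495, 473673)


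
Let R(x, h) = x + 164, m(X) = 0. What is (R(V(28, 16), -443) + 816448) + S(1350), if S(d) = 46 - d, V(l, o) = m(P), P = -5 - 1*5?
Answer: 815308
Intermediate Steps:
P = -10 (P = -5 - 5 = -10)
V(l, o) = 0
R(x, h) = 164 + x
(R(V(28, 16), -443) + 816448) + S(1350) = ((164 + 0) + 816448) + (46 - 1*1350) = (164 + 816448) + (46 - 1350) = 816612 - 1304 = 815308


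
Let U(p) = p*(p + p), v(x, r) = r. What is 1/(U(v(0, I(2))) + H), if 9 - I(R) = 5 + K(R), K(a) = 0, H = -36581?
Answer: -1/36549 ≈ -2.7361e-5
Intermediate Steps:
I(R) = 4 (I(R) = 9 - (5 + 0) = 9 - 1*5 = 9 - 5 = 4)
U(p) = 2*p² (U(p) = p*(2*p) = 2*p²)
1/(U(v(0, I(2))) + H) = 1/(2*4² - 36581) = 1/(2*16 - 36581) = 1/(32 - 36581) = 1/(-36549) = -1/36549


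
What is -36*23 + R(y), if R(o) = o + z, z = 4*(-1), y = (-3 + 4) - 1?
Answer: -832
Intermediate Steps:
y = 0 (y = 1 - 1 = 0)
z = -4
R(o) = -4 + o (R(o) = o - 4 = -4 + o)
-36*23 + R(y) = -36*23 + (-4 + 0) = -828 - 4 = -832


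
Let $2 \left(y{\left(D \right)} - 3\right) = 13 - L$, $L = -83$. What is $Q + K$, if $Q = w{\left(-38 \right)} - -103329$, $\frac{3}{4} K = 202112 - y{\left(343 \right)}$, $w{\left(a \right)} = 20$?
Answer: $\frac{1118291}{3} \approx 3.7276 \cdot 10^{5}$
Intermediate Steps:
$y{\left(D \right)} = 51$ ($y{\left(D \right)} = 3 + \frac{13 - -83}{2} = 3 + \frac{13 + 83}{2} = 3 + \frac{1}{2} \cdot 96 = 3 + 48 = 51$)
$K = \frac{808244}{3}$ ($K = \frac{4 \left(202112 - 51\right)}{3} = \frac{4}{3} \cdot 202061 = \frac{808244}{3} \approx 2.6941 \cdot 10^{5}$)
$Q = 103349$ ($Q = 20 - -103329 = 20 + 103329 = 103349$)
$Q + K = 103349 + \frac{808244}{3} = \frac{1118291}{3}$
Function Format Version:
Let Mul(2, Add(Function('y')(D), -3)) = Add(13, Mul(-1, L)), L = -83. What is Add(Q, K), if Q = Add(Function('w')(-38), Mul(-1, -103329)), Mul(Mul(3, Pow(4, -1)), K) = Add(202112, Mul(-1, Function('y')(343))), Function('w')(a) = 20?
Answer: Rational(1118291, 3) ≈ 3.7276e+5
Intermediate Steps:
Function('y')(D) = 51 (Function('y')(D) = Add(3, Mul(Rational(1, 2), Add(13, Mul(-1, -83)))) = Add(3, Mul(Rational(1, 2), Add(13, 83))) = Add(3, Mul(Rational(1, 2), 96)) = Add(3, 48) = 51)
K = Rational(808244, 3) (K = Mul(Rational(4, 3), Add(202112, Mul(-1, 51))) = Mul(Rational(4, 3), Add(202112, -51)) = Mul(Rational(4, 3), 202061) = Rational(808244, 3) ≈ 2.6941e+5)
Q = 103349 (Q = Add(20, Mul(-1, -103329)) = Add(20, 103329) = 103349)
Add(Q, K) = Add(103349, Rational(808244, 3)) = Rational(1118291, 3)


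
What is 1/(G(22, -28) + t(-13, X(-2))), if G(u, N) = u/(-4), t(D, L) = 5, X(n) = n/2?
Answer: -2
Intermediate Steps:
X(n) = n/2 (X(n) = n*(1/2) = n/2)
G(u, N) = -u/4 (G(u, N) = u*(-1/4) = -u/4)
1/(G(22, -28) + t(-13, X(-2))) = 1/(-1/4*22 + 5) = 1/(-11/2 + 5) = 1/(-1/2) = -2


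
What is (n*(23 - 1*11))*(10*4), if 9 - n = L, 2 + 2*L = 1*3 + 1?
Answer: 3840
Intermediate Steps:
L = 1 (L = -1 + (1*3 + 1)/2 = -1 + (3 + 1)/2 = -1 + (½)*4 = -1 + 2 = 1)
n = 8 (n = 9 - 1*1 = 9 - 1 = 8)
(n*(23 - 1*11))*(10*4) = (8*(23 - 1*11))*(10*4) = (8*(23 - 11))*40 = (8*12)*40 = 96*40 = 3840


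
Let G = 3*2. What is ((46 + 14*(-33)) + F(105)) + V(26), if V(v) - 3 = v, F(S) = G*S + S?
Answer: 348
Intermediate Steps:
G = 6
F(S) = 7*S (F(S) = 6*S + S = 7*S)
V(v) = 3 + v
((46 + 14*(-33)) + F(105)) + V(26) = ((46 + 14*(-33)) + 7*105) + (3 + 26) = ((46 - 462) + 735) + 29 = (-416 + 735) + 29 = 319 + 29 = 348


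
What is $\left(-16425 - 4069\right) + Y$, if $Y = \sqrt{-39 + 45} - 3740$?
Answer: $-24234 + \sqrt{6} \approx -24232.0$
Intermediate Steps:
$Y = -3740 + \sqrt{6}$ ($Y = \sqrt{6} - 3740 = -3740 + \sqrt{6} \approx -3737.6$)
$\left(-16425 - 4069\right) + Y = \left(-16425 - 4069\right) - \left(3740 - \sqrt{6}\right) = -20494 - \left(3740 - \sqrt{6}\right) = -24234 + \sqrt{6}$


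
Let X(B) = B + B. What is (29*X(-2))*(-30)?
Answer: 3480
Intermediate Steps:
X(B) = 2*B
(29*X(-2))*(-30) = (29*(2*(-2)))*(-30) = (29*(-4))*(-30) = -116*(-30) = 3480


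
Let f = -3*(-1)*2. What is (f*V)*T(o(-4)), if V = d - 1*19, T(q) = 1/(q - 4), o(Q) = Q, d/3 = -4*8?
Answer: 345/4 ≈ 86.250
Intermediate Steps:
d = -96 (d = 3*(-4*8) = 3*(-32) = -96)
T(q) = 1/(-4 + q)
f = 6 (f = 3*2 = 6)
V = -115 (V = -96 - 1*19 = -96 - 19 = -115)
(f*V)*T(o(-4)) = (6*(-115))/(-4 - 4) = -690/(-8) = -690*(-1/8) = 345/4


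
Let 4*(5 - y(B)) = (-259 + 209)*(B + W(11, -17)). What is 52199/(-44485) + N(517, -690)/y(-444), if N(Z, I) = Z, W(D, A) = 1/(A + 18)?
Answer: -3563311/2812723 ≈ -1.2669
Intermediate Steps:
W(D, A) = 1/(18 + A)
y(B) = 35/2 + 25*B/2 (y(B) = 5 - (-259 + 209)*(B + 1/(18 - 17))/4 = 5 - (-25)*(B + 1/1)/2 = 5 - (-25)*(B + 1)/2 = 5 - (-25)*(1 + B)/2 = 5 - (-50 - 50*B)/4 = 5 + (25/2 + 25*B/2) = 35/2 + 25*B/2)
52199/(-44485) + N(517, -690)/y(-444) = 52199/(-44485) + 517/(35/2 + (25/2)*(-444)) = 52199*(-1/44485) + 517/(35/2 - 5550) = -7457/6355 + 517/(-11065/2) = -7457/6355 + 517*(-2/11065) = -7457/6355 - 1034/11065 = -3563311/2812723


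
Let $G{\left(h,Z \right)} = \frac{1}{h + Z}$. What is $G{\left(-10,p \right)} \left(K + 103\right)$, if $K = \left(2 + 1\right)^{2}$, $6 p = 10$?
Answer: $- \frac{336}{25} \approx -13.44$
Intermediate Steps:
$p = \frac{5}{3}$ ($p = \frac{1}{6} \cdot 10 = \frac{5}{3} \approx 1.6667$)
$K = 9$ ($K = 3^{2} = 9$)
$G{\left(h,Z \right)} = \frac{1}{Z + h}$
$G{\left(-10,p \right)} \left(K + 103\right) = \frac{9 + 103}{\frac{5}{3} - 10} = \frac{1}{- \frac{25}{3}} \cdot 112 = \left(- \frac{3}{25}\right) 112 = - \frac{336}{25}$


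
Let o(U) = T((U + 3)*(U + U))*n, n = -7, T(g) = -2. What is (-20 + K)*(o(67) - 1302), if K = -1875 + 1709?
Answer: 239568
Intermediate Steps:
K = -166
o(U) = 14 (o(U) = -2*(-7) = 14)
(-20 + K)*(o(67) - 1302) = (-20 - 166)*(14 - 1302) = -186*(-1288) = 239568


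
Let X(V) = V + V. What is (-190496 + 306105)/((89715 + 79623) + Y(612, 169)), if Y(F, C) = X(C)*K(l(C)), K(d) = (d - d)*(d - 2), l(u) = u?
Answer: 8893/13026 ≈ 0.68271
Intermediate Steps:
X(V) = 2*V
K(d) = 0 (K(d) = 0*(-2 + d) = 0)
Y(F, C) = 0 (Y(F, C) = (2*C)*0 = 0)
(-190496 + 306105)/((89715 + 79623) + Y(612, 169)) = (-190496 + 306105)/((89715 + 79623) + 0) = 115609/(169338 + 0) = 115609/169338 = 115609*(1/169338) = 8893/13026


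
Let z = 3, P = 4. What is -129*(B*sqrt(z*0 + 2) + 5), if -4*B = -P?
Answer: -645 - 129*sqrt(2) ≈ -827.43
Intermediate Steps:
B = 1 (B = -(-1)*4/4 = -1/4*(-4) = 1)
-129*(B*sqrt(z*0 + 2) + 5) = -129*(1*sqrt(3*0 + 2) + 5) = -129*(1*sqrt(0 + 2) + 5) = -129*(1*sqrt(2) + 5) = -129*(sqrt(2) + 5) = -129*(5 + sqrt(2)) = -645 - 129*sqrt(2)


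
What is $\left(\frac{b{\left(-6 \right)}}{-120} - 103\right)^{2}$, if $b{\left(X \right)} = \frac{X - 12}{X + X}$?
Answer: $\frac{67914081}{6400} \approx 10612.0$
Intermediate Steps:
$b{\left(X \right)} = \frac{-12 + X}{2 X}$
$\left(\frac{b{\left(-6 \right)}}{-120} - 103\right)^{2} = \left(\frac{\frac{1}{2} \frac{1}{-6} \left(-12 - 6\right)}{-120} - 103\right)^{2} = \left(\frac{1}{2} \left(- \frac{1}{6}\right) \left(-18\right) \left(- \frac{1}{120}\right) - 103\right)^{2} = \left(\frac{3}{2} \left(- \frac{1}{120}\right) - 103\right)^{2} = \left(- \frac{1}{80} - 103\right)^{2} = \left(- \frac{8241}{80}\right)^{2} = \frac{67914081}{6400}$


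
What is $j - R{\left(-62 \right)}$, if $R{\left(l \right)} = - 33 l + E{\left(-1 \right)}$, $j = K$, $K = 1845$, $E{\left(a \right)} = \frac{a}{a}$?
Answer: $-202$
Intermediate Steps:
$E{\left(a \right)} = 1$
$j = 1845$
$R{\left(l \right)} = 1 - 33 l$ ($R{\left(l \right)} = - 33 l + 1 = 1 - 33 l$)
$j - R{\left(-62 \right)} = 1845 - \left(1 - -2046\right) = 1845 - \left(1 + 2046\right) = 1845 - 2047 = -202$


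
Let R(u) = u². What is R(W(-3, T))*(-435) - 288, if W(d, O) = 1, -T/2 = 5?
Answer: -723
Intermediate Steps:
T = -10 (T = -2*5 = -10)
R(W(-3, T))*(-435) - 288 = 1²*(-435) - 288 = 1*(-435) - 288 = -435 - 288 = -723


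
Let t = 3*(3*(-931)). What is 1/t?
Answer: -1/8379 ≈ -0.00011935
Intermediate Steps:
t = -8379 (t = 3*(-2793) = -8379)
1/t = 1/(-8379) = -1/8379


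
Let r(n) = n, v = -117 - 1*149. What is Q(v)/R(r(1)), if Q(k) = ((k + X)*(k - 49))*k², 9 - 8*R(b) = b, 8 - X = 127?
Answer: 8580933900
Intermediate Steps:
X = -119 (X = 8 - 1*127 = 8 - 127 = -119)
v = -266 (v = -117 - 149 = -266)
R(b) = 9/8 - b/8
Q(k) = k²*(-119 + k)*(-49 + k) (Q(k) = ((k - 119)*(k - 49))*k² = ((-119 + k)*(-49 + k))*k² = k²*(-119 + k)*(-49 + k))
Q(v)/R(r(1)) = ((-266)²*(5831 + (-266)² - 168*(-266)))/(9/8 - ⅛*1) = (70756*(5831 + 70756 + 44688))/(9/8 - ⅛) = (70756*121275)/1 = 8580933900*1 = 8580933900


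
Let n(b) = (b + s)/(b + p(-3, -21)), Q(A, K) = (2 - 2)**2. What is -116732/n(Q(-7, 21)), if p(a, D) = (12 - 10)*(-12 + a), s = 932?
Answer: 875490/233 ≈ 3757.5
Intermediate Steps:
p(a, D) = -24 + 2*a (p(a, D) = 2*(-12 + a) = -24 + 2*a)
Q(A, K) = 0 (Q(A, K) = 0**2 = 0)
n(b) = (932 + b)/(-30 + b) (n(b) = (b + 932)/(b + (-24 + 2*(-3))) = (932 + b)/(b + (-24 - 6)) = (932 + b)/(b - 30) = (932 + b)/(-30 + b))
-116732/n(Q(-7, 21)) = -116732*(-30 + 0)/(932 + 0) = -116732/(932/(-30)) = -116732/((-1/30*932)) = -116732/(-466/15) = -116732*(-15/466) = 875490/233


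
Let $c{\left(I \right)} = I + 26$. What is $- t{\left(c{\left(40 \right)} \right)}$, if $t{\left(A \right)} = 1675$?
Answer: $-1675$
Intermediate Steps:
$c{\left(I \right)} = 26 + I$
$- t{\left(c{\left(40 \right)} \right)} = \left(-1\right) 1675 = -1675$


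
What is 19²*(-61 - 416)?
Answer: -172197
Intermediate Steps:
19²*(-61 - 416) = 361*(-477) = -172197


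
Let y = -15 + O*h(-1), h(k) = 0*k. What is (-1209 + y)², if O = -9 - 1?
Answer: 1498176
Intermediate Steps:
h(k) = 0
O = -10
y = -15 (y = -15 - 10*0 = -15 + 0 = -15)
(-1209 + y)² = (-1209 - 15)² = (-1224)² = 1498176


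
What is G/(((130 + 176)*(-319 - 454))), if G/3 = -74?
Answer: 37/39423 ≈ 0.00093854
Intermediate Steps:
G = -222 (G = 3*(-74) = -222)
G/(((130 + 176)*(-319 - 454))) = -222*1/((-319 - 454)*(130 + 176)) = -222/(306*(-773)) = -222/(-236538) = -222*(-1/236538) = 37/39423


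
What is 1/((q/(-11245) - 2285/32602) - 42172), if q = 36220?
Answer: -73321898/3092372390309 ≈ -2.3711e-5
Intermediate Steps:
1/((q/(-11245) - 2285/32602) - 42172) = 1/((36220/(-11245) - 2285/32602) - 42172) = 1/((36220*(-1/11245) - 2285*1/32602) - 42172) = 1/((-7244/2249 - 2285/32602) - 42172) = 1/(-241307853/73321898 - 42172) = 1/(-3092372390309/73321898) = -73321898/3092372390309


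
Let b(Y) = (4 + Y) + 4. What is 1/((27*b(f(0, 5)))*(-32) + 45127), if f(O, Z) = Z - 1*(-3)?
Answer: 1/31303 ≈ 3.1946e-5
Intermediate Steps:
f(O, Z) = 3 + Z (f(O, Z) = Z + 3 = 3 + Z)
b(Y) = 8 + Y
1/((27*b(f(0, 5)))*(-32) + 45127) = 1/((27*(8 + (3 + 5)))*(-32) + 45127) = 1/((27*(8 + 8))*(-32) + 45127) = 1/((27*16)*(-32) + 45127) = 1/(432*(-32) + 45127) = 1/(-13824 + 45127) = 1/31303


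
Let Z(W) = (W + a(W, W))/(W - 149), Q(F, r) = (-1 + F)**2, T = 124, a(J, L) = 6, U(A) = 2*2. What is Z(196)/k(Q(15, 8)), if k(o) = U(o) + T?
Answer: 101/3008 ≈ 0.033577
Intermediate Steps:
U(A) = 4
k(o) = 128 (k(o) = 4 + 124 = 128)
Z(W) = (6 + W)/(-149 + W) (Z(W) = (W + 6)/(W - 149) = (6 + W)/(-149 + W))
Z(196)/k(Q(15, 8)) = ((6 + 196)/(-149 + 196))/128 = (202/47)*(1/128) = 101/3008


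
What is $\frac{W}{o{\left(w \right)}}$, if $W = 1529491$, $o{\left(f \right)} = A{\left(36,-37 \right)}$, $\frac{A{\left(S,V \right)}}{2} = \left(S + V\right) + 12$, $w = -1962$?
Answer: $\frac{1529491}{22} \approx 69522.0$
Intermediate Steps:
$A{\left(S,V \right)} = 24 + 2 S + 2 V$ ($A{\left(S,V \right)} = 2 \left(\left(S + V\right) + 12\right) = 2 \left(12 + S + V\right) = 24 + 2 S + 2 V$)
$o{\left(f \right)} = 22$ ($o{\left(f \right)} = 24 + 2 \cdot 36 + 2 \left(-37\right) = 24 + 72 - 74 = 22$)
$\frac{W}{o{\left(w \right)}} = \frac{1529491}{22}$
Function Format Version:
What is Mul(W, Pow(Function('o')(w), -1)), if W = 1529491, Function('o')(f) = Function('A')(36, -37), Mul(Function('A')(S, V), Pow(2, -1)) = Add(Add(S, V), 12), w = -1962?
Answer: Rational(1529491, 22) ≈ 69522.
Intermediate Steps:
Function('A')(S, V) = Add(24, Mul(2, S), Mul(2, V)) (Function('A')(S, V) = Mul(2, Add(Add(S, V), 12)) = Mul(2, Add(12, S, V)) = Add(24, Mul(2, S), Mul(2, V)))
Function('o')(f) = 22 (Function('o')(f) = Add(24, Mul(2, 36), Mul(2, -37)) = Add(24, 72, -74) = 22)
Mul(W, Pow(Function('o')(w), -1)) = Mul(1529491, Pow(22, -1)) = Mul(1529491, Rational(1, 22)) = Rational(1529491, 22)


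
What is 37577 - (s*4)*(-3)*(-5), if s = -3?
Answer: 37757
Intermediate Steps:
37577 - (s*4)*(-3)*(-5) = 37577 - -3*4*(-3)*(-5) = 37577 - (-12*(-3))*(-5) = 37577 - 36*(-5) = 37577 - 1*(-180) = 37577 + 180 = 37757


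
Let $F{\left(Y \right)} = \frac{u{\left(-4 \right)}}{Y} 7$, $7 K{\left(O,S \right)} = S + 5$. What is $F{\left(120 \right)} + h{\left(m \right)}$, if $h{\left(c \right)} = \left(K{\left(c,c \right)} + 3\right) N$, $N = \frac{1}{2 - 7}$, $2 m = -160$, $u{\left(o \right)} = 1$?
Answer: $\frac{269}{168} \approx 1.6012$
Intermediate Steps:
$m = -80$ ($m = \frac{1}{2} \left(-160\right) = -80$)
$N = - \frac{1}{5}$ ($N = \frac{1}{-5} = - \frac{1}{5} \approx -0.2$)
$K{\left(O,S \right)} = \frac{5}{7} + \frac{S}{7}$ ($K{\left(O,S \right)} = \frac{S + 5}{7} = \frac{5 + S}{7} = \frac{5}{7} + \frac{S}{7}$)
$F{\left(Y \right)} = \frac{7}{Y}$ ($F{\left(Y \right)} = 1 \frac{1}{Y} 7 = \frac{1}{Y} 7 = \frac{7}{Y}$)
$h{\left(c \right)} = - \frac{26}{35} - \frac{c}{35}$ ($h{\left(c \right)} = \left(\left(\frac{5}{7} + \frac{c}{7}\right) + 3\right) \left(- \frac{1}{5}\right) = \left(\frac{26}{7} + \frac{c}{7}\right) \left(- \frac{1}{5}\right) = - \frac{26}{35} - \frac{c}{35}$)
$F{\left(120 \right)} + h{\left(m \right)} = \frac{7}{120} - - \frac{54}{35} = 7 \cdot \frac{1}{120} + \left(- \frac{26}{35} + \frac{16}{7}\right) = \frac{7}{120} + \frac{54}{35} = \frac{269}{168}$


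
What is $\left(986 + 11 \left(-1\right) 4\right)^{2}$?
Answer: $887364$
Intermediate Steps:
$\left(986 + 11 \left(-1\right) 4\right)^{2} = \left(986 - 44\right)^{2} = 942^{2} = 887364$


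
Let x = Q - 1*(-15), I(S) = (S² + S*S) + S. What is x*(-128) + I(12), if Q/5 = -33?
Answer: 19500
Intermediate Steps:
Q = -165 (Q = 5*(-33) = -165)
I(S) = S + 2*S² (I(S) = (S² + S²) + S = 2*S² + S = S + 2*S²)
x = -150 (x = -165 - 1*(-15) = -165 + 15 = -150)
x*(-128) + I(12) = -150*(-128) + 12*(1 + 2*12) = 19200 + 12*(1 + 24) = 19200 + 12*25 = 19200 + 300 = 19500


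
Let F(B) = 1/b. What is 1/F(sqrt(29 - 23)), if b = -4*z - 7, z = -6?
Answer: 17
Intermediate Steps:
b = 17 (b = -4*(-6) - 7 = 24 - 7 = 17)
F(B) = 1/17
1/F(sqrt(29 - 23)) = 1/(1/17) = 17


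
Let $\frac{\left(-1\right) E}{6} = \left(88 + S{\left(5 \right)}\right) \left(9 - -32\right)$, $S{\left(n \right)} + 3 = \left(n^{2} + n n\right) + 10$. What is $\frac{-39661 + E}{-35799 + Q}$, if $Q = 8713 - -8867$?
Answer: $\frac{75331}{18219} \approx 4.1348$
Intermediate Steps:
$S{\left(n \right)} = 7 + 2 n^{2}$ ($S{\left(n \right)} = -3 + \left(\left(n^{2} + n n\right) + 10\right) = -3 + \left(\left(n^{2} + n^{2}\right) + 10\right) = -3 + \left(2 n^{2} + 10\right) = -3 + \left(10 + 2 n^{2}\right) = 7 + 2 n^{2}$)
$Q = 17580$ ($Q = 8713 + 8867 = 17580$)
$E = -35670$ ($E = - 6 \left(88 + \left(7 + 2 \cdot 5^{2}\right)\right) \left(9 - -32\right) = - 6 \left(88 + \left(7 + 2 \cdot 25\right)\right) \left(9 + 32\right) = - 6 \left(88 + \left(7 + 50\right)\right) 41 = - 6 \left(88 + 57\right) 41 = - 6 \cdot 145 \cdot 41 = \left(-6\right) 5945 = -35670$)
$\frac{-39661 + E}{-35799 + Q} = \frac{-39661 - 35670}{-35799 + 17580} = - \frac{75331}{-18219} = \left(-75331\right) \left(- \frac{1}{18219}\right) = \frac{75331}{18219}$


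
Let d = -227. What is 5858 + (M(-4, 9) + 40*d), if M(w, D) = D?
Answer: -3213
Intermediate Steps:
5858 + (M(-4, 9) + 40*d) = 5858 + (9 + 40*(-227)) = 5858 + (9 - 9080) = 5858 - 9071 = -3213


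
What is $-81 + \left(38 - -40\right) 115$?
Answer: $8889$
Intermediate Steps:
$-81 + \left(38 - -40\right) 115 = -81 + \left(38 + 40\right) 115 = -81 + 78 \cdot 115 = -81 + 8970 = 8889$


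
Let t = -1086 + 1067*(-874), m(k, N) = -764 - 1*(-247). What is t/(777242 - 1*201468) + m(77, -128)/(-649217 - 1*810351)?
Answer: -61928146847/38199150256 ≈ -1.6212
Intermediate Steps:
m(k, N) = -517 (m(k, N) = -764 + 247 = -517)
t = -933644 (t = -1086 - 932558 = -933644)
t/(777242 - 1*201468) + m(77, -128)/(-649217 - 1*810351) = -933644/(777242 - 1*201468) - 517/(-649217 - 1*810351) = -933644/(777242 - 201468) - 517/(-649217 - 810351) = -933644/575774 - 517/(-1459568) = -933644*1/575774 - 517*(-1/1459568) = -466822/287887 + 47/132688 = -61928146847/38199150256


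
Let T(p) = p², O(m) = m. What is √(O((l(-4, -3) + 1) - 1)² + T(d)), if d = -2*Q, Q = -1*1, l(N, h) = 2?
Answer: 2*√2 ≈ 2.8284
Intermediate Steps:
Q = -1
d = 2 (d = -2*(-1) = 2)
√(O((l(-4, -3) + 1) - 1)² + T(d)) = √(((2 + 1) - 1)² + 2²) = √((3 - 1)² + 4) = √(2² + 4) = √(4 + 4) = √8 = 2*√2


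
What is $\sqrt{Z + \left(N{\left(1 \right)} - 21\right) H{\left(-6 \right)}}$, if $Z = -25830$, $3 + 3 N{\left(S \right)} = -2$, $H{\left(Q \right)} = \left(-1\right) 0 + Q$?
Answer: $i \sqrt{25694} \approx 160.29 i$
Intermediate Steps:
$H{\left(Q \right)} = Q$ ($H{\left(Q \right)} = 0 + Q = Q$)
$N{\left(S \right)} = - \frac{5}{3}$ ($N{\left(S \right)} = -1 + \frac{1}{3} \left(-2\right) = -1 - \frac{2}{3} = - \frac{5}{3}$)
$\sqrt{Z + \left(N{\left(1 \right)} - 21\right) H{\left(-6 \right)}} = \sqrt{-25830 + \left(- \frac{5}{3} - 21\right) \left(-6\right)} = \sqrt{-25830 - -136} = \sqrt{-25830 + 136} = \sqrt{-25694} = i \sqrt{25694}$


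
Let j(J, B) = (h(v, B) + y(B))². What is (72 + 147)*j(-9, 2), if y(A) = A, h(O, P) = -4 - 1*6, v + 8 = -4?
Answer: 14016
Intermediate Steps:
v = -12 (v = -8 - 4 = -12)
h(O, P) = -10 (h(O, P) = -4 - 6 = -10)
j(J, B) = (-10 + B)²
(72 + 147)*j(-9, 2) = (72 + 147)*(-10 + 2)² = 219*(-8)² = 219*64 = 14016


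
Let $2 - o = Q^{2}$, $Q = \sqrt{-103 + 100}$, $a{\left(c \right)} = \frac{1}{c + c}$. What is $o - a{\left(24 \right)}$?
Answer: $\frac{239}{48} \approx 4.9792$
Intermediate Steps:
$a{\left(c \right)} = \frac{1}{2 c}$
$Q = i \sqrt{3}$ ($Q = \sqrt{-3} = i \sqrt{3} \approx 1.732 i$)
$o = 5$ ($o = 2 - \left(i \sqrt{3}\right)^{2} = 2 - -3 = 2 + 3 = 5$)
$o - a{\left(24 \right)} = 5 - \frac{1}{2 \cdot 24} = 5 - \frac{1}{2} \cdot \frac{1}{24} = 5 - \frac{1}{48} = \frac{239}{48}$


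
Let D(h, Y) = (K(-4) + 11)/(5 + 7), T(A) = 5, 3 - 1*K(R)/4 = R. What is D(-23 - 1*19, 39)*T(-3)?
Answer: 65/4 ≈ 16.250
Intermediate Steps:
K(R) = 12 - 4*R
D(h, Y) = 13/4 (D(h, Y) = ((12 - 4*(-4)) + 11)/(5 + 7) = ((12 + 16) + 11)/12 = (28 + 11)*(1/12) = 39*(1/12) = 13/4)
D(-23 - 1*19, 39)*T(-3) = (13/4)*5 = 65/4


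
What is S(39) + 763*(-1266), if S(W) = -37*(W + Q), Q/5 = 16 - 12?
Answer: -968141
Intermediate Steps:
Q = 20 (Q = 5*(16 - 12) = 5*4 = 20)
S(W) = -740 - 37*W (S(W) = -37*(W + 20) = -37*(20 + W) = -740 - 37*W)
S(39) + 763*(-1266) = (-740 - 37*39) + 763*(-1266) = (-740 - 1443) - 965958 = -2183 - 965958 = -968141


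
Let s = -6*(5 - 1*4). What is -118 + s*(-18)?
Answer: -10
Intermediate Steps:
s = -6 (s = -6*(5 - 4) = -6*1 = -6)
-118 + s*(-18) = -118 - 6*(-18) = -118 + 108 = -10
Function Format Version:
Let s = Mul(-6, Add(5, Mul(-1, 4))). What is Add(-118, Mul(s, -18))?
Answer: -10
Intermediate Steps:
s = -6 (s = Mul(-6, Add(5, -4)) = Mul(-6, 1) = -6)
Add(-118, Mul(s, -18)) = Add(-118, Mul(-6, -18)) = Add(-118, 108) = -10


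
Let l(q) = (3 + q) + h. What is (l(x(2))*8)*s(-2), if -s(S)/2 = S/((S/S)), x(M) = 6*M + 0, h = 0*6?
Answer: 480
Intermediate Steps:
h = 0
x(M) = 6*M
l(q) = 3 + q (l(q) = (3 + q) + 0 = 3 + q)
s(S) = -2*S (s(S) = -2*S/(S/S) = -2*S/1 = -2*S)
(l(x(2))*8)*s(-2) = ((3 + 6*2)*8)*(-2*(-2)) = ((3 + 12)*8)*4 = (15*8)*4 = 120*4 = 480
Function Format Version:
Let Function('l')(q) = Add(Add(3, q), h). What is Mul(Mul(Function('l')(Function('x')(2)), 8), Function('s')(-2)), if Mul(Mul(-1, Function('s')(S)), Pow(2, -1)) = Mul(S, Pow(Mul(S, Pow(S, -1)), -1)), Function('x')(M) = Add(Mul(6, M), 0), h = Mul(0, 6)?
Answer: 480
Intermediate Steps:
h = 0
Function('x')(M) = Mul(6, M)
Function('l')(q) = Add(3, q) (Function('l')(q) = Add(Add(3, q), 0) = Add(3, q))
Function('s')(S) = Mul(-2, S) (Function('s')(S) = Mul(-2, Mul(S, Pow(Mul(S, Pow(S, -1)), -1))) = Mul(-2, Mul(S, Pow(1, -1))) = Mul(-2, Mul(S, 1)) = Mul(-2, S))
Mul(Mul(Function('l')(Function('x')(2)), 8), Function('s')(-2)) = Mul(Mul(Add(3, Mul(6, 2)), 8), Mul(-2, -2)) = Mul(Mul(Add(3, 12), 8), 4) = Mul(Mul(15, 8), 4) = Mul(120, 4) = 480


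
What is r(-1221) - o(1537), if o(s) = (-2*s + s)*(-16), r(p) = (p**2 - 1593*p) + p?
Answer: 3410081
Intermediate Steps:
r(p) = p**2 - 1592*p
o(s) = 16*s (o(s) = -s*(-16) = 16*s)
r(-1221) - o(1537) = -1221*(-1592 - 1221) - 16*1537 = -1221*(-2813) - 1*24592 = 3434673 - 24592 = 3410081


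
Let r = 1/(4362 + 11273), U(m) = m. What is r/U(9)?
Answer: 1/140715 ≈ 7.1066e-6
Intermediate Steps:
r = 1/15635 ≈ 6.3959e-5
r/U(9) = (1/15635)/9 = (1/15635)*(⅑) = 1/140715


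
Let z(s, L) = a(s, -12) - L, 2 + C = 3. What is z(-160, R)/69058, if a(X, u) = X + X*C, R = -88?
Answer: -116/34529 ≈ -0.0033595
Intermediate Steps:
C = 1 (C = -2 + 3 = 1)
a(X, u) = 2*X (a(X, u) = X + X*1 = X + X = 2*X)
z(s, L) = -L + 2*s (z(s, L) = 2*s - L = -L + 2*s)
z(-160, R)/69058 = (-1*(-88) + 2*(-160))/69058 = (88 - 320)*(1/69058) = -232*1/69058 = -116/34529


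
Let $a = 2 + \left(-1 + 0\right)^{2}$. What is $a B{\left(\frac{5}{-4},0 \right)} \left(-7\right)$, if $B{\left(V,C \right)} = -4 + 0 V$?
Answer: $84$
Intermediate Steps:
$B{\left(V,C \right)} = -4$ ($B{\left(V,C \right)} = -4 + 0 = -4$)
$a = 3$ ($a = 2 + \left(-1\right)^{2} = 2 + 1 = 3$)
$a B{\left(\frac{5}{-4},0 \right)} \left(-7\right) = 3 \left(-4\right) \left(-7\right) = \left(-12\right) \left(-7\right) = 84$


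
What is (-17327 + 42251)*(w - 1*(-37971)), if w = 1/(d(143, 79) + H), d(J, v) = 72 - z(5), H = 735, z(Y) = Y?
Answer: 379502083266/401 ≈ 9.4639e+8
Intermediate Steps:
d(J, v) = 67 (d(J, v) = 72 - 1*5 = 72 - 5 = 67)
w = 1/802 (w = 1/(67 + 735) = 1/802 ≈ 0.0012469)
(-17327 + 42251)*(w - 1*(-37971)) = (-17327 + 42251)*(1/802 - 1*(-37971)) = 24924*(1/802 + 37971) = 24924*(30452743/802) = 379502083266/401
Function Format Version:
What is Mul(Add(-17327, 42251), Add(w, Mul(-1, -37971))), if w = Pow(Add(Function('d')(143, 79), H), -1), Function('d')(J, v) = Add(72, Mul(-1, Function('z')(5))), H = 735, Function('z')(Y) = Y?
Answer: Rational(379502083266, 401) ≈ 9.4639e+8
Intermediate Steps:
Function('d')(J, v) = 67 (Function('d')(J, v) = Add(72, Mul(-1, 5)) = Add(72, -5) = 67)
w = Rational(1, 802) (w = Pow(Add(67, 735), -1) = Pow(802, -1) = Rational(1, 802) ≈ 0.0012469)
Mul(Add(-17327, 42251), Add(w, Mul(-1, -37971))) = Mul(Add(-17327, 42251), Add(Rational(1, 802), Mul(-1, -37971))) = Mul(24924, Add(Rational(1, 802), 37971)) = Mul(24924, Rational(30452743, 802)) = Rational(379502083266, 401)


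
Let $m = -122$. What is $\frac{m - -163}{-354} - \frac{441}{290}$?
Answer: $- \frac{42001}{25665} \approx -1.6365$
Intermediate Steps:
$\frac{m - -163}{-354} - \frac{441}{290} = \frac{-122 - -163}{-354} - \frac{441}{290} = \left(-122 + 163\right) \left(- \frac{1}{354}\right) - \frac{441}{290} = 41 \left(- \frac{1}{354}\right) - \frac{441}{290} = - \frac{41}{354} - \frac{441}{290} = - \frac{42001}{25665}$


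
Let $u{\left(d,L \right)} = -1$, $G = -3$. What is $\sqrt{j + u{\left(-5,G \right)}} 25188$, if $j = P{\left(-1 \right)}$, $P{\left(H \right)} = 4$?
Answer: $25188 \sqrt{3} \approx 43627.0$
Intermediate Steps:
$j = 4$
$\sqrt{j + u{\left(-5,G \right)}} 25188 = \sqrt{4 - 1} \cdot 25188 = \sqrt{3} \cdot 25188 = 25188 \sqrt{3}$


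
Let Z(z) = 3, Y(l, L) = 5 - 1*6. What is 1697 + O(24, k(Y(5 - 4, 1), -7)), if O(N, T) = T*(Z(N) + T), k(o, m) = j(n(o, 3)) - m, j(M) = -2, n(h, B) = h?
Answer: 1737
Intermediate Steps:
Y(l, L) = -1 (Y(l, L) = 5 - 6 = -1)
k(o, m) = -2 - m
O(N, T) = T*(3 + T)
1697 + O(24, k(Y(5 - 4, 1), -7)) = 1697 + (-2 - 1*(-7))*(3 + (-2 - 1*(-7))) = 1697 + (-2 + 7)*(3 + (-2 + 7)) = 1697 + 5*(3 + 5) = 1697 + 5*8 = 1697 + 40 = 1737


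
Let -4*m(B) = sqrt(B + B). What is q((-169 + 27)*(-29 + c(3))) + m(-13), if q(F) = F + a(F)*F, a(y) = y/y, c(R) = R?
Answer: 7384 - I*sqrt(26)/4 ≈ 7384.0 - 1.2748*I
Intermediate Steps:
a(y) = 1
m(B) = -sqrt(2)*sqrt(B)/4 (m(B) = -sqrt(B + B)/4 = -sqrt(2)*sqrt(B)/4)
q(F) = 2*F (q(F) = F + 1*F = F + F = 2*F)
q((-169 + 27)*(-29 + c(3))) + m(-13) = 2*((-169 + 27)*(-29 + 3)) - sqrt(2)*sqrt(-13)/4 = 2*(-142*(-26)) - sqrt(2)*I*sqrt(13)/4 = 2*3692 - I*sqrt(26)/4 = 7384 - I*sqrt(26)/4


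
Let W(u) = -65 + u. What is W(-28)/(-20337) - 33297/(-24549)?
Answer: 75493794/55472557 ≈ 1.3609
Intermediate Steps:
W(-28)/(-20337) - 33297/(-24549) = (-65 - 28)/(-20337) - 33297/(-24549) = -93*(-1/20337) - 33297*(-1/24549) = 31/6779 + 11099/8183 = 75493794/55472557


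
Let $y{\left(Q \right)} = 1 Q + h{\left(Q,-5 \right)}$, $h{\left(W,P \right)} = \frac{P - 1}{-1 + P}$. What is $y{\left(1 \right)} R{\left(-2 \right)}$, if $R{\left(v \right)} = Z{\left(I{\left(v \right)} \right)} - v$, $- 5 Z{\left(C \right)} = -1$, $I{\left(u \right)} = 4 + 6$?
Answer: $\frac{22}{5} \approx 4.4$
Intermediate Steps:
$h{\left(W,P \right)} = 1$ ($h{\left(W,P \right)} = \frac{-1 + P}{-1 + P} = 1$)
$I{\left(u \right)} = 10$
$Z{\left(C \right)} = \frac{1}{5}$ ($Z{\left(C \right)} = \left(- \frac{1}{5}\right) \left(-1\right) = \frac{1}{5}$)
$y{\left(Q \right)} = 1 + Q$ ($y{\left(Q \right)} = 1 Q + 1 = Q + 1 = 1 + Q$)
$R{\left(v \right)} = \frac{1}{5} - v$
$y{\left(1 \right)} R{\left(-2 \right)} = \left(1 + 1\right) \left(\frac{1}{5} - -2\right) = 2 \left(\frac{1}{5} + 2\right) = 2 \cdot \frac{11}{5} = \frac{22}{5}$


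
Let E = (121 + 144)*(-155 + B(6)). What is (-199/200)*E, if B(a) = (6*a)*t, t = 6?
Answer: -643367/40 ≈ -16084.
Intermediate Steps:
B(a) = 36*a (B(a) = (6*a)*6 = 36*a)
E = 16165 (E = (121 + 144)*(-155 + 36*6) = 265*(-155 + 216) = 265*61 = 16165)
(-199/200)*E = -199/200*16165 = -643367/40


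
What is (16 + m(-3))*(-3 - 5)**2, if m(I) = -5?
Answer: 704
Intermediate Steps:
(16 + m(-3))*(-3 - 5)**2 = (16 - 5)*(-3 - 5)**2 = 11*(-8)**2 = 11*64 = 704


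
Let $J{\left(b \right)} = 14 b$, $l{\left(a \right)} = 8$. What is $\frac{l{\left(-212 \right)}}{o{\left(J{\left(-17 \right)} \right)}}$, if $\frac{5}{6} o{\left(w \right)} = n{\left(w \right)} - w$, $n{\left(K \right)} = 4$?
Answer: $\frac{10}{363} \approx 0.027548$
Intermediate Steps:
$o{\left(w \right)} = \frac{24}{5} - \frac{6 w}{5}$ ($o{\left(w \right)} = \frac{6 \left(4 - w\right)}{5} = \frac{24}{5} - \frac{6 w}{5}$)
$\frac{l{\left(-212 \right)}}{o{\left(J{\left(-17 \right)} \right)}} = \frac{8}{\frac{24}{5} - \frac{6 \cdot 14 \left(-17\right)}{5}} = \frac{8}{\frac{24}{5} - - \frac{1428}{5}} = \frac{8}{\frac{24}{5} + \frac{1428}{5}} = \frac{8}{\frac{1452}{5}} = 8 \cdot \frac{5}{1452} = \frac{10}{363}$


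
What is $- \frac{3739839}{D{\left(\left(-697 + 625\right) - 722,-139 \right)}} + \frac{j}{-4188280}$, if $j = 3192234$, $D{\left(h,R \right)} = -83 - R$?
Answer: $- \frac{1957958956503}{29317960} \approx -66784.0$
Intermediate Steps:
$- \frac{3739839}{D{\left(\left(-697 + 625\right) - 722,-139 \right)}} + \frac{j}{-4188280} = - \frac{3739839}{-83 - -139} + \frac{3192234}{-4188280} = - \frac{3739839}{-83 + 139} + 3192234 \left(- \frac{1}{4188280}\right) = - \frac{3739839}{56} - \frac{1596117}{2094140} = - \frac{1957958956503}{29317960}$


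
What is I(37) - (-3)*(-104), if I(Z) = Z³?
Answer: 50341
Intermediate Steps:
I(37) - (-3)*(-104) = 37³ - (-3)*(-104) = 50653 - 1*312 = 50653 - 312 = 50341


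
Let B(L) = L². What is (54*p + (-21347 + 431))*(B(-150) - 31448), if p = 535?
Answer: -71351352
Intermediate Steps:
(54*p + (-21347 + 431))*(B(-150) - 31448) = (54*535 + (-21347 + 431))*((-150)² - 31448) = (28890 - 20916)*(22500 - 31448) = 7974*(-8948) = -71351352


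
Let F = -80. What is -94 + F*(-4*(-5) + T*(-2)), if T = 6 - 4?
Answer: -1374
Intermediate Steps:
T = 2
-94 + F*(-4*(-5) + T*(-2)) = -94 - 80*(-4*(-5) + 2*(-2)) = -94 - 80*(20 - 4) = -94 - 80*16 = -94 - 1280 = -1374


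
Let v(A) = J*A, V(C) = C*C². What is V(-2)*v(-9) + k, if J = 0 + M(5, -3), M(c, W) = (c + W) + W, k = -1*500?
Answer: -572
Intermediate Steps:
V(C) = C³
k = -500
M(c, W) = c + 2*W (M(c, W) = (W + c) + W = c + 2*W)
J = -1 (J = 0 + (5 + 2*(-3)) = 0 + (5 - 6) = 0 - 1 = -1)
v(A) = -A
V(-2)*v(-9) + k = (-2)³*(-1*(-9)) - 500 = -8*9 - 500 = -72 - 500 = -572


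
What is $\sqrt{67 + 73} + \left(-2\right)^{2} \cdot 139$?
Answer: $556 + 2 \sqrt{35} \approx 567.83$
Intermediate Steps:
$\sqrt{67 + 73} + \left(-2\right)^{2} \cdot 139 = \sqrt{140} + 4 \cdot 139 = 2 \sqrt{35} + 556 = 556 + 2 \sqrt{35}$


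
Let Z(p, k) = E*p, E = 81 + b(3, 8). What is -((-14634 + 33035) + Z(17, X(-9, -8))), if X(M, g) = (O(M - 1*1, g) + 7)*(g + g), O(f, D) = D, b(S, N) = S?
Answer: -19829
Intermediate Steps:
E = 84 (E = 81 + 3 = 84)
X(M, g) = 2*g*(7 + g) (X(M, g) = (g + 7)*(g + g) = (7 + g)*(2*g) = 2*g*(7 + g))
Z(p, k) = 84*p
-((-14634 + 33035) + Z(17, X(-9, -8))) = -((-14634 + 33035) + 84*17) = -(18401 + 1428) = -1*19829 = -19829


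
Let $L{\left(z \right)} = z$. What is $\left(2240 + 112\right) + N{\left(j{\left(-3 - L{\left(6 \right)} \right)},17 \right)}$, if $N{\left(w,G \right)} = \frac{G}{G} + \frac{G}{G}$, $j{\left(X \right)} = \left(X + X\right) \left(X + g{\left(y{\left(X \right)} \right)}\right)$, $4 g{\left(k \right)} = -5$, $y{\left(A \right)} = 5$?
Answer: $2354$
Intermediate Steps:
$g{\left(k \right)} = - \frac{5}{4}$ ($g{\left(k \right)} = \frac{1}{4} \left(-5\right) = - \frac{5}{4}$)
$j{\left(X \right)} = 2 X \left(- \frac{5}{4} + X\right)$ ($j{\left(X \right)} = \left(X + X\right) \left(X - \frac{5}{4}\right) = 2 X \left(- \frac{5}{4} + X\right)$)
$N{\left(w,G \right)} = 2$ ($N{\left(w,G \right)} = 1 + 1 = 2$)
$\left(2240 + 112\right) + N{\left(j{\left(-3 - L{\left(6 \right)} \right)},17 \right)} = \left(2240 + 112\right) + 2 = 2352 + 2 = 2354$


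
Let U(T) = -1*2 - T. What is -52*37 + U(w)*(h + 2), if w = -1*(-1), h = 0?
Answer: -1930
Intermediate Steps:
w = 1
U(T) = -2 - T
-52*37 + U(w)*(h + 2) = -52*37 + (-2 - 1*1)*(0 + 2) = -1924 + (-2 - 1)*2 = -1924 - 3*2 = -1924 - 6 = -1930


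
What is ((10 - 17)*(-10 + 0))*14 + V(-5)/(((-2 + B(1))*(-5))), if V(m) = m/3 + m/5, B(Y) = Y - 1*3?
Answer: 14698/15 ≈ 979.87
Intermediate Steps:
B(Y) = -3 + Y (B(Y) = Y - 3 = -3 + Y)
V(m) = 8*m/15 (V(m) = m*(⅓) + m*(⅕) = m/3 + m/5 = 8*m/15)
((10 - 17)*(-10 + 0))*14 + V(-5)/(((-2 + B(1))*(-5))) = ((10 - 17)*(-10 + 0))*14 + ((8/15)*(-5))/(((-2 + (-3 + 1))*(-5))) = -7*(-10)*14 - 8*(-1/(5*(-2 - 2)))/3 = 70*14 - 8/(3*((-4*(-5)))) = 980 - 8/3/20 = 980 - 8/3*1/20 = 980 - 2/15 = 14698/15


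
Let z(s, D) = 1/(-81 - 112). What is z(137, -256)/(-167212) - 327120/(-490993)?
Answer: 10556789652913/15845284852588 ≈ 0.66624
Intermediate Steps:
z(s, D) = -1/193 (z(s, D) = 1/(-193) = -1/193)
z(137, -256)/(-167212) - 327120/(-490993) = -1/193/(-167212) - 327120/(-490993) = -1/193*(-1/167212) - 327120*(-1/490993) = 1/32271916 + 327120/490993 = 10556789652913/15845284852588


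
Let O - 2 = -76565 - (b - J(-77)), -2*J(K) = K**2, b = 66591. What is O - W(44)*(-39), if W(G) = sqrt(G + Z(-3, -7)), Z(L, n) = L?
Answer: -292237/2 + 39*sqrt(41) ≈ -1.4587e+5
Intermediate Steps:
J(K) = -K**2/2
W(G) = sqrt(-3 + G) (W(G) = sqrt(G - 3) = sqrt(-3 + G))
O = -292237/2 (O = 2 + (-76565 - (66591 - (-1)*(-77)**2/2)) = 2 + (-76565 - (66591 - (-1)*5929/2)) = 2 + (-76565 - (66591 - 1*(-5929/2))) = 2 + (-76565 - (66591 + 5929/2)) = 2 + (-76565 - 1*139111/2) = 2 + (-76565 - 139111/2) = 2 - 292241/2 = -292237/2 ≈ -1.4612e+5)
O - W(44)*(-39) = -292237/2 - sqrt(-3 + 44)*(-39) = -292237/2 - sqrt(41)*(-39) = -292237/2 - (-39)*sqrt(41) = -292237/2 + 39*sqrt(41)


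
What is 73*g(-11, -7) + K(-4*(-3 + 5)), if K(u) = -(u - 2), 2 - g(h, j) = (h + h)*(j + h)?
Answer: -28752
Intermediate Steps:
g(h, j) = 2 - 2*h*(h + j) (g(h, j) = 2 - (h + h)*(j + h) = 2 - 2*h*(h + j))
K(u) = 2 - u (K(u) = -(-2 + u) = 2 - u)
73*g(-11, -7) + K(-4*(-3 + 5)) = 73*(2 - 2*(-11)² - 2*(-11)*(-7)) + (2 - (-4)*(-3 + 5)) = 73*(2 - 2*121 - 154) + (2 - (-4)*2) = 73*(2 - 242 - 154) + (2 - 1*(-8)) = 73*(-394) + (2 + 8) = -28762 + 10 = -28752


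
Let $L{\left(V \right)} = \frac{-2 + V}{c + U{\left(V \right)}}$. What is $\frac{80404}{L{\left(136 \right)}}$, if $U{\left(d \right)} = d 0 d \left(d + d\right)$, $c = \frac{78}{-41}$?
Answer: $- \frac{3135756}{2747} \approx -1141.5$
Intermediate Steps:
$c = - \frac{78}{41}$ ($c = 78 \left(- \frac{1}{41}\right) = - \frac{78}{41} \approx -1.9024$)
$U{\left(d \right)} = 0$ ($U{\left(d \right)} = 0 d 2 d = 0 \cdot 2 d^{2} = 0$)
$L{\left(V \right)} = \frac{41}{39} - \frac{41 V}{78}$ ($L{\left(V \right)} = \frac{-2 + V}{- \frac{78}{41} + 0} = \frac{-2 + V}{- \frac{78}{41}} = \left(-2 + V\right) \left(- \frac{41}{78}\right) = \frac{41}{39} - \frac{41 V}{78}$)
$\frac{80404}{L{\left(136 \right)}} = \frac{80404}{\frac{41}{39} - \frac{2788}{39}} = \frac{80404}{- \frac{2747}{39}} = 80404 \left(- \frac{39}{2747}\right) = - \frac{3135756}{2747}$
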